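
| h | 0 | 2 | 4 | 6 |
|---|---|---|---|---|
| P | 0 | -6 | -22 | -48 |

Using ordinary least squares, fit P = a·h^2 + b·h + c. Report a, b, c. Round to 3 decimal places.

Sums needed: Σh^2·h^2 = 1568, Σh^2·h = 288, Σh^2 = 56, Σh·h = 56, Σh = 12, Σ1 = 4.
And Σh^2·P = -2104, Σh·P = -388, ΣP = -76.
Normal equations: [[1568, 288, 56]; [288, 56, 12]; [56, 12, 4]]·[a, b, c]ᵀ = [-2104, -388, -76]ᵀ.
Row-reducing yields a = -5/4, b = -1/2, c = 0.

a = -1.250, b = -0.500, c = 0.000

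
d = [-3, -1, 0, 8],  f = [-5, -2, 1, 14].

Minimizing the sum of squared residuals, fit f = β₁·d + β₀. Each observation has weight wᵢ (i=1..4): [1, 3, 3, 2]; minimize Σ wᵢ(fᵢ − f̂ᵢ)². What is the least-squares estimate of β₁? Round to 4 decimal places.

Setting ∂/∂β₁ … = 0 gives: 140·β₁ + 10·β₀ = 245;  10·β₁ + 9·β₀ = 20.
det = 140·9 − 10² = 1160.
β₁ = (245·9 − 10·20)/1160 = 401/232; β₀ = (140·20 − 10·245)/1160 = 35/116.

β₁ = 1.7284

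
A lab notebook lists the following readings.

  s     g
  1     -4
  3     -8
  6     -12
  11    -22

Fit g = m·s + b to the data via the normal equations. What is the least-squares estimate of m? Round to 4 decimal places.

m = -1.7709

Entries of AᵀA: Σs·s = 167, Σs = 21, Σ1 = 4.
Right-hand side: Σs·g = -342, Σg = -46.
AᵀA·[m, b]ᵀ = Aᵀg becomes [[167, 21]; [21, 4]]·[m, b]ᵀ = [-342, -46]ᵀ.
det = 167·4 − 21² = 227.
m = ((-342)·4 − 21·(-46))/227 = -402/227; b = (167·(-46) − 21·(-342))/227 = -500/227.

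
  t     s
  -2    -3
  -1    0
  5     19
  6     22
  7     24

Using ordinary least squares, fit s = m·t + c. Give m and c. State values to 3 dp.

Sums needed: Σt·t = 115, Σt = 15, Σ1 = 5.
For Aᵀs: Σt·s = 401, Σs = 62.
Normal equations: [[115, 15]; [15, 5]]·[m, c]ᵀ = [401, 62]ᵀ.
Determinant 115·5 − 15² = 350.
m = (401·5 − 15·62)/350 = 43/14; c = (115·62 − 15·401)/350 = 223/70.

m = 3.071, c = 3.186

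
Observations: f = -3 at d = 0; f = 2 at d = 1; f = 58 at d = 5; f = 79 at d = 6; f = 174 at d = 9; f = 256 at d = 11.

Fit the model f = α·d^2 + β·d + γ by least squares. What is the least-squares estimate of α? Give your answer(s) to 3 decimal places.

Compute the Gram sums: Σd^2·d^2 = 23124, Σd^2·d = 2402, Σd^2 = 264, Σd·d = 264, Σd = 32, Σ1 = 6.
For Mᵀf: Σd^2·f = 49366, Σd·f = 5148, Σf = 566.
Row-reducing yields α = 17846/9219, β = 965/439, γ = -23645/9219.

α = 1.936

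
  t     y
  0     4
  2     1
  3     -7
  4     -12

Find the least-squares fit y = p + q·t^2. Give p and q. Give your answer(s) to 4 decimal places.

p = 4.0928, q = -1.0473

Normal-equation sums: Σ1 = 4, Σt^2 = 29, Σt^2·t^2 = 353.
Moment sums: Σy = -14, Σt^2·y = -251.
Eliminating q: 353·(row 1) − 29·(row 2) gives 571·p = 353·(-14) − 29·(-251) = 2337, so p = 2337/571.
Then q = ((-251) − 29·(2337/571))/353 = -598/571.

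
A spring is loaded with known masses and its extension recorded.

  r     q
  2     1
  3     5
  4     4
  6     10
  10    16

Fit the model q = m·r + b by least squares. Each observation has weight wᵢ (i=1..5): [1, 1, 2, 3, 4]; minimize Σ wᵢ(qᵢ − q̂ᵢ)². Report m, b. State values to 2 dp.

m = 1.81, b = -1.90

AᵀWA·[m, b]ᵀ = AᵀWq reads: 553·m + 71·b = 869;  71·m + 11·b = 108.
Determinant 553·11 − 71² = 1042.
m = (869·11 − 71·108)/1042 = 1891/1042; b = (553·108 − 71·869)/1042 = -1975/1042.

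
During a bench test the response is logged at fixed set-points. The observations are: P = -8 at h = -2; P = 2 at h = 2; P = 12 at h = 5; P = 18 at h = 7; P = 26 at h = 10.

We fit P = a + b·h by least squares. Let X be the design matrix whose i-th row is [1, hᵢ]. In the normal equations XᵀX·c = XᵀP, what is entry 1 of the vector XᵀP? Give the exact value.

Entry 1 ↔ basis 1, so (XᵀP)_{1} = Σᵢ Pᵢ = (1)·(-8) + (1)·(2) + (1)·(12) + (1)·(18) + (1)·(26) = 50.

50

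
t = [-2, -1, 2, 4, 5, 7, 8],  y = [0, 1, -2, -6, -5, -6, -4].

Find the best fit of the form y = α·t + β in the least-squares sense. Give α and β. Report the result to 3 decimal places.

α = -0.637, β = -1.049

XᵀX·[α, β]ᵀ = Xᵀy reads: 163·α + 23·β = -128;  23·α + 7·β = -22.
Eliminating β: 7·(row 1) − 23·(row 2) gives 612·α = 7·(-128) − 23·(-22) = -390, so α = -65/102.
Then β = ((-22) − 23·(-65/102))/7 = -107/102.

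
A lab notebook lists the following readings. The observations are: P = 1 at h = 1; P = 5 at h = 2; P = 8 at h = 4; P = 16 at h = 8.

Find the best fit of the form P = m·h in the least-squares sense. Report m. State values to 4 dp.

m = 2.0118

XᵀX·[m]ᵀ = XᵀP reads: 85·m = 171.
m = 171/85 = 2.01176.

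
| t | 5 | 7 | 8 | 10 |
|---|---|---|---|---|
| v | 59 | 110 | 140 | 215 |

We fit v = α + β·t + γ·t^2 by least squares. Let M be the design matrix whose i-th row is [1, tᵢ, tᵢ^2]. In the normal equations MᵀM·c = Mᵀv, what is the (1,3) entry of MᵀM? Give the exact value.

238

Row 1 ↔ basis 1, column 3 ↔ basis t^2, so (MᵀM)_{1,3} = Σᵢ t^2 = (1)·(25) + (1)·(49) + (1)·(64) + (1)·(100) = 238.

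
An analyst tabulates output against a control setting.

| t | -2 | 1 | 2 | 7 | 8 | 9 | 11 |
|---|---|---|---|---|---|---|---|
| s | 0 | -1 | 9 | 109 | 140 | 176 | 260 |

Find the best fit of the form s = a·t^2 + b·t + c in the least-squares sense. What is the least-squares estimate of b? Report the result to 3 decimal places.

b = 2.142

Setting ∂/∂a … = 0 gives: 27732·a + 2916·b + 324·c = 60052;  2916·a + 324·b + 36·c = 6344;  324·a + 36·b + 7·c = 693.
Solving the 3×3 system (Gaussian elimination) gives a = 739/372, b = 64529/30132, c = -107/27.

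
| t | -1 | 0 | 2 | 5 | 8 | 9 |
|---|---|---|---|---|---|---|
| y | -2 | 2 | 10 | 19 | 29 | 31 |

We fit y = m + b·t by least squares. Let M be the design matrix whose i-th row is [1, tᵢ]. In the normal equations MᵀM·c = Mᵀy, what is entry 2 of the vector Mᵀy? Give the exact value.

Entry 2 ↔ basis t, so (Mᵀy)_{2} = Σᵢ (t)·yᵢ = (-1)·(-2) + (0)·(2) + (2)·(10) + (5)·(19) + (8)·(29) + (9)·(31) = 628.

628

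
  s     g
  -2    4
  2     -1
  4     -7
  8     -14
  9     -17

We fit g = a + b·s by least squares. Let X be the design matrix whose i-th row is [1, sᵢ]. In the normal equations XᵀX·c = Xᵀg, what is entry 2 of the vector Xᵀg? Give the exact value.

Entry 2 ↔ basis s, so (Xᵀg)_{2} = Σᵢ (s)·gᵢ = (-2)·(4) + (2)·(-1) + (4)·(-7) + (8)·(-14) + (9)·(-17) = -303.

-303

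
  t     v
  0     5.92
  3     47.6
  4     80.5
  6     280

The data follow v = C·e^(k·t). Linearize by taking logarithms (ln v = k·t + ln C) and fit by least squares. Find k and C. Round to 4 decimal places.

k = 0.6422, C = 6.2267

Taking logs, ln v = k·t + ln C, so regress ln v on t.
XᵀX = [[61.0000, 13.0000]; [13.0000, 4]], rhs = [62.9503, 15.6642]ᵀ  (here Σt = 13.0000, Σ(t)² = 61.0000, Σln v = 15.6642, Σt·ln v = 62.9503).
Solving (det = 75.0000): k = 0.64222, ln C = 1.82885, so C = exp(1.82885) = 6.22672.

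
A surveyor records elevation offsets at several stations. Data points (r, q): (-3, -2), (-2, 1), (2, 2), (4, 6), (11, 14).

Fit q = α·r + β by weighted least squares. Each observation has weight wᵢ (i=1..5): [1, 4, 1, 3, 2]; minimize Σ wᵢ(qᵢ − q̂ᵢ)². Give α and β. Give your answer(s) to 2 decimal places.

With design matrix M, MᵀWM = [[319, 25]; [25, 11]] and MᵀWq = [382, 50]ᵀ.
det = 319·11 − 25² = 2884.
α = (382·11 − 25·50)/2884 = 738/721; β = (319·50 − 25·382)/2884 = 1600/721.

α = 1.02, β = 2.22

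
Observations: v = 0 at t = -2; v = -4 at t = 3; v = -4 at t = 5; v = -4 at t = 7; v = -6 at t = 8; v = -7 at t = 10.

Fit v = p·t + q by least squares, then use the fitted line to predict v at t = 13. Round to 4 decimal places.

v̂ = -8.3780

XᵀX·[p, q]ᵀ = Xᵀv reads: 251·p + 31·q = -178;  31·p + 6·q = -25.
det = 251·6 − 31² = 545.
p = ((-178)·6 − 31·(-25))/545 = -293/545; q = (251·(-25) − 31·(-178))/545 = -757/545.
At t = 13: v̂ = (-293/545)·(13) + (-757/545)·(1) = -4566/545.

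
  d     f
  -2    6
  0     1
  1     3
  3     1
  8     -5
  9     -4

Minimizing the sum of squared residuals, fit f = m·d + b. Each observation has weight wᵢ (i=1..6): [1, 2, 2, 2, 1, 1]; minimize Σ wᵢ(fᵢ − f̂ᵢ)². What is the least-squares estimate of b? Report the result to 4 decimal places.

b = 2.9546

Compute the Gram sums: Σwᵢ·d·d = 169, Σwᵢ·d = 23, Σwᵢ·1 = 9.
And Σwᵢ·d·f = -76, Σwᵢ·f = 7.
XᵀWX·[m, b]ᵀ = XᵀWf becomes [[169, 23]; [23, 9]]·[m, b]ᵀ = [-76, 7]ᵀ.
Eliminating b: 9·(row 1) − 23·(row 2) gives 992·m = 9·(-76) − 23·7 = -845, so m = -845/992.
Then b = (7 − 23·(-845/992))/9 = 2931/992.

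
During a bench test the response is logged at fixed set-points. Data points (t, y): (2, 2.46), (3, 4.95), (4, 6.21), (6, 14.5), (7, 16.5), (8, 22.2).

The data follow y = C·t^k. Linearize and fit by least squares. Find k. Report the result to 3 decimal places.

Let Y = ln y. Fitting Y = k·ln t + ln C by least squares:
Σln t = 8.9952, Σ(ln t)² = 14.9303, Σln y = 12.9033, Σln t·ln y = 21.6056.
Equations: 14.9303·k + 8.9952·ln C = 21.6056;  8.9952·k + 6·ln C = 12.9033.
Δ = 14.9303·6 − (8.9952)² = 8.6686; k = (21.6056·6 − 8.9952·12.9033)/8.6686 = 1.56501, ln C = (14.9303·12.9033 − 8.9952·21.6056)/8.6686 = -0.19570.

k = 1.565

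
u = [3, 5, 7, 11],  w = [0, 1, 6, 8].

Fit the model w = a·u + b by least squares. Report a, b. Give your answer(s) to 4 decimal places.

a = 1.0714, b = -3.2143

MᵀM·[a, b]ᵀ = Mᵀw reads: 204·a + 26·b = 135;  26·a + 4·b = 15.
(Σu·u = 204, Σu = 26, Σ1 = 4, Σu·w = 135, Σw = 15.)
det = 204·4 − 26² = 140.
a = (135·4 − 26·15)/140 = 15/14; b = (204·15 − 26·135)/140 = -45/14.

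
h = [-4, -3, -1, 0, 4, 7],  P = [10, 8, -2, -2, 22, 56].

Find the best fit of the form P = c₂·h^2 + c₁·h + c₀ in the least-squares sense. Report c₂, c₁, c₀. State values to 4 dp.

c₂ = 1.0089, c₁ = 1.1183, c₀ = -0.5282

With design matrix X, XᵀX = [[2995, 315, 91]; [315, 91, 3]; [91, 3, 6]] and XᵀP = [3326, 418, 92]ᵀ.
Inverting the 3×3 Gram matrix, [c₂, c₁, c₀]ᵀ = [108811/107846, 120605/107846, -28482/53923]ᵀ.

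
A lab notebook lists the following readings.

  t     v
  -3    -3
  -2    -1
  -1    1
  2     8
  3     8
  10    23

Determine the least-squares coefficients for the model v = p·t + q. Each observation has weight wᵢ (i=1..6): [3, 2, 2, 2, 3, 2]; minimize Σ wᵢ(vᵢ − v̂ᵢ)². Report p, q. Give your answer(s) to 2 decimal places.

p = 1.99, q = 2.95

XᵀWX·[p, q]ᵀ = XᵀWv reads: 272·p + 18·q = 593;  18·p + 14·q = 77.
Δ = 272·14 − 18² = 3484.
p = (593·14 − 18·77)/3484 = 133/67; q = (272·77 − 18·593)/3484 = 395/134.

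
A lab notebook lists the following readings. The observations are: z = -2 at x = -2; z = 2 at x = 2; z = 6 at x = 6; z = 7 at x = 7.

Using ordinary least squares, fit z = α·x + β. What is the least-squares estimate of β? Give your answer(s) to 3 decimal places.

β = 0.000

With design matrix A, AᵀA = [[93, 13]; [13, 4]] and Aᵀz = [93, 13]ᵀ.
det = 93·4 − 13² = 203.
α = (93·4 − 13·13)/203 = 1; β = (93·13 − 13·93)/203 = 0.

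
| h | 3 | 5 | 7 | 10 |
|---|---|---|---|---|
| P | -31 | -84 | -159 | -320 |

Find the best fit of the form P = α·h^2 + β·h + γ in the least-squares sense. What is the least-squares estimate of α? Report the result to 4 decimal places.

From the data, Σh^2·h^2 = 13107, Σh^2·h = 1495, Σh^2 = 183, Σh·h = 183, Σh = 25, Σ1 = 4.
And Σh^2·P = -42170, Σh·P = -4826, ΣP = -594.
XᵀX·[α, β, γ]ᵀ = XᵀP becomes [[13107, 1495, 183]; [1495, 183, 25]; [183, 25, 4]]·[α, β, γ]ᵀ = [-42170, -4826, -594]ᵀ.
Row-reducing yields α = -4993/1639, β = -2663/1639, γ = 1682/1639.

α = -3.0464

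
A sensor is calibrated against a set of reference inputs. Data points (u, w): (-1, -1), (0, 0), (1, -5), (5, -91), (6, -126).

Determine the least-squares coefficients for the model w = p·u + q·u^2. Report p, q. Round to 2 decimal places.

Normal-equation sums: Σu·u = 63, Σu·u^2 = 341, Σu^2·u^2 = 1923.
Right-hand side: Σu·w = -1215, Σu^2·w = -6817.
Eliminating q: 1923·(row 1) − 341·(row 2) gives 4868·p = 1923·(-1215) − 341·(-6817) = -11848, so p = -2962/1217.
Then q = ((-6817) − 341·(-2962/1217))/1923 = -3789/1217.

p = -2.43, q = -3.11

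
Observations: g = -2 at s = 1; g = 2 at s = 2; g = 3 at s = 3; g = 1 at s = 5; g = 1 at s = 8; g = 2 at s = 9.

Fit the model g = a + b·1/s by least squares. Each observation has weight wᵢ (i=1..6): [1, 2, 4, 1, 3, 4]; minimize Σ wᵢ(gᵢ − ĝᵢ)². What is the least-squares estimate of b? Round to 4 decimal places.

b = -2.5452

Normal-equation sums: Σwᵢ·1 = 15, Σwᵢ·1/s = 1567/360, Σwᵢ·1/s·1/s = 269659/129600.
Right-hand side: Σwᵢ·g = 26, Σwᵢ·1/s·g = 1967/360.
Normal equations: [[15, 1567/360]; [1567/360, 269659/129600]]·[a, b]ᵀ = [26, 1967/360]ᵀ.
Determinant 15·(269659/129600) − (1567/360)² = 397349/32400.
a = (26·(269659/129600) − (1567/360)·(1967/360))/(397349/32400) = 3928845/1589396; b = (15·(1967/360) − (1567/360)·26)/(397349/32400) = -1011330/397349.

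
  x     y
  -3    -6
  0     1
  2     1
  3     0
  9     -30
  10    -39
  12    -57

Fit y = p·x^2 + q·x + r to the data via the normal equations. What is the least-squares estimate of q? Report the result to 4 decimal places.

AᵀA·[p, q, r]ᵀ = Aᵀy reads: 37475·p + 3465·q + 347·r = -14588;  3465·p + 347·q + 33·r = -1324;  347·p + 33·q + 7·r = -130.
(Σx^2·x^2 = 37475, Σx^2·x = 3465, Σx^2 = 347, Σx·x = 347, Σx = 33, Σ1 = 7, Σx^2·y = -14588, Σx·y = -1324, Σy = -130.)
Solving the 3×3 system (Gaussian elimination) gives p = -14118/29269, q = 52337/58538, r = 65833/58538.

q = 0.8941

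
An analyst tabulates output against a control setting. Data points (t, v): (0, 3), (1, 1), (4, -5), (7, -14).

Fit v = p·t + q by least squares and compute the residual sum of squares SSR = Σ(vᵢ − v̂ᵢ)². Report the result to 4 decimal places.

Sums needed: Σt·t = 66, Σt = 12, Σ1 = 4.
Moment sums: Σt·v = -117, Σv = -15.
So MᵀM·[p, q]ᵀ = Mᵀv: [[66, 12]; [12, 4]]·[p, q]ᵀ = [-117, -15]ᵀ.
Eliminating q: 4·(row 1) − 12·(row 2) gives 120·p = 4·(-117) − 12·(-15) = -288, so p = -12/5.
Then q = ((-15) − 12·(-12/5))/4 = 69/20.
Residuals: -9/20, -1/20, 23/20, -13/20; SSR = 39/20.

SSR = 1.9500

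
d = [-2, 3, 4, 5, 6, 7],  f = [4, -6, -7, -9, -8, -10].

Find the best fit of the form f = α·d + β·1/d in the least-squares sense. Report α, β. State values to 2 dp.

α = -1.40, β = -3.74

Setting ∂/∂α … = 0 gives: 139·α + 6·β = -217;  6·α + (90281/176400)·β = -4331/420.
(Σd·d = 139, Σd·1/d = 6, Σ1/d·1/d = 90281/176400, Σd·f = -217, Σ1/d·f = -4331/420.)
Determinant 139·(90281/176400) − 6² = 6198659/176400.
α = ((-217)·(90281/176400) − 6·(-4331/420))/(6198659/176400) = -8676857/6198659; β = (139·(-4331/420) − 6·(-217))/(6198659/176400) = -23170980/6198659.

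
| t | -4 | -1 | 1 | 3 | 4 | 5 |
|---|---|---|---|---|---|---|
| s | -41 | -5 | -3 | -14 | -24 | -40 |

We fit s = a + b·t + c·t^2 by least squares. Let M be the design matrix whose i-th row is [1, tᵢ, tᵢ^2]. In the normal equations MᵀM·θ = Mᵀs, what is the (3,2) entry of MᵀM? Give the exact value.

Row 3 ↔ basis t^2, column 2 ↔ basis t, so (MᵀM)_{3,2} = Σᵢ (t^2)·(t) = (16)·(-4) + (1)·(-1) + (1)·(1) + (9)·(3) + (16)·(4) + (25)·(5) = 152.

152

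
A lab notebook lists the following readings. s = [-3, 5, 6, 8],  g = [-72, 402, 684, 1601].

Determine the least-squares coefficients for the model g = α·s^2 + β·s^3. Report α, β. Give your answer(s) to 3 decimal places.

α = 1.041, β = 2.997

Setting ∂/∂α … = 0 gives: 6098·α + 43426·β = 136490;  43426·α + 325154·β = 1019650.
(Σs^2·s^2 = 6098, Σs^2·s^3 = 43426, Σs^3·s^3 = 325154, Σs^2·g = 136490, Σs^3·g = 1019650.)
Eliminating β: 325154·(row 1) − 43426·(row 2) gives 96971616·α = 325154·136490 − 43426·1019650 = 100948560, so α = 2103095/2020242.
Then β = (1019650 − 43426·(2103095/2020242))/325154 = 6054395/2020242.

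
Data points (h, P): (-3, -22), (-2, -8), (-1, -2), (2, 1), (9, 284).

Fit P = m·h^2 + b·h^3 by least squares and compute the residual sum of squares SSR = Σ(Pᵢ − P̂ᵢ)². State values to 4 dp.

SSR = 1.0751

Forming AᵀA = [[6675, 58805]; [58805, 532299]] and AᵀP = [22776, 207704]ᵀ gives AᵀA·[m, b]ᵀ = AᵀP.
Eliminating b: 532299·(row 1) − 58805·(row 2) gives 95067800·m = 532299·22776 − 58805·207704 = -90391696, so m = -11298962/11883475.
Then b = (207704 − 58805·(-11298962/11883475))/532299 = 1177038/2376695.
Residuals: -845662/11883475, -2790432/11883475, -6582798/11883475, 9997803/11883475, -180688/11883475; SSR = 12776027/11883475.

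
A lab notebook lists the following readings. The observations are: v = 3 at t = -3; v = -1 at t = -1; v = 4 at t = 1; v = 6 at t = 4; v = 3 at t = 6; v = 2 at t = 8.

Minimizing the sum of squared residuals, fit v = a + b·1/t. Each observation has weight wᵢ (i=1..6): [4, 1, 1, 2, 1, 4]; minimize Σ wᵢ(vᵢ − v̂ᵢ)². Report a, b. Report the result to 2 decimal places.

a = 2.95, b = 2.25

With design matrix X, XᵀWX = [[13, -1/6]; [-1/6, 383/144]] and XᵀWv = [38, 11/2]ᵀ.
Determinant 13·(383/144) − (-1/6)² = 4975/144.
a = (38·(383/144) − (-1/6)·(11/2))/(4975/144) = 14686/4975; b = (13·(11/2) − (-1/6)·38)/(4975/144) = 11208/4975.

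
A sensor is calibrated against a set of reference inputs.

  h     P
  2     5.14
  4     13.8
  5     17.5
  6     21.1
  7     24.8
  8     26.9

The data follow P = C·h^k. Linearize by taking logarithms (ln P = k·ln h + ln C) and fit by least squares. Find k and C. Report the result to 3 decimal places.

k = 1.210, C = 2.367

Linearized form: ln P = k·ln h + ln C. From the 6 transformed points,
Σln h = 9.5060, Σ(ln h)² = 16.3136, Σln P = 16.6762, Σln h·ln P = 27.9372.
Equations: 16.3136·k + 9.5060·ln C = 27.9372;  9.5060·k + 6·ln C = 16.6762.
Solving (det = 7.5177): k = 1.21041, ln C = 0.86166, so C = exp(0.86166) = 2.36709.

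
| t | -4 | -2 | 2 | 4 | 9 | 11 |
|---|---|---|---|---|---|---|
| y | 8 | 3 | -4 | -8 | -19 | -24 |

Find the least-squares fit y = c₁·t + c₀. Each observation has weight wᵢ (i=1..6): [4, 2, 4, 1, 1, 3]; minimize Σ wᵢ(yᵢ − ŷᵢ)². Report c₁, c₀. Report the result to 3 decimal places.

Normal-equation sums: Σwᵢ·t·t = 548, Σwᵢ·t = 34, Σwᵢ·1 = 15.
For XᵀWy: Σwᵢ·t·y = -1167, Σwᵢ·y = -77.
Eliminating c₀: 15·(row 1) − 34·(row 2) gives 7064·c₁ = 15·(-1167) − 34·(-77) = -14887, so c₁ = -14887/7064.
Then c₀ = ((-77) − 34·(-14887/7064))/15 = -1259/3532.

c₁ = -2.107, c₀ = -0.356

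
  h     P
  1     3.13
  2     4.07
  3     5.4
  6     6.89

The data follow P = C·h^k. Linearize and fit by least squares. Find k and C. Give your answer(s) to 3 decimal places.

k = 0.453, C = 3.110

Taking logs, ln P = k·ln h + ln C, so regress ln P on ln h.
XᵀX = [[4.8978, 3.5835]; [3.5835, 4]], rhs = [6.2839, 6.1611]ᵀ  (here Σln h = 3.5835, Σ(ln h)² = 4.8978, Σln P = 6.1611, Σln h·ln P = 6.2839).
Slope k = (n·Σln h·ln P − Σln h·Σln P)/(n·Σ(ln h)² − (Σln h)²) = (4·6.2839 − 3.5835·6.1611)/6.7496 = 0.45289; ln C = (Σln P − k·Σln h)/n = 1.13455, so C = exp(1.13455) = 3.10978.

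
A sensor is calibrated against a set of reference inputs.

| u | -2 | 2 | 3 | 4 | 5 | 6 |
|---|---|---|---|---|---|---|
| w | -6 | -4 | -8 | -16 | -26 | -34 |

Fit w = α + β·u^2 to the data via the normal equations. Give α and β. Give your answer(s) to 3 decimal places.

Sums needed: Σ1 = 6, Σu^2 = 94, Σu^2·u^2 = 2290.
For Xᵀw: Σw = -94, Σu^2·w = -2242.
XᵀX·[α, β]ᵀ = Xᵀw becomes [[6, 94]; [94, 2290]]·[α, β]ᵀ = [-94, -2242]ᵀ.
det = 6·2290 − 94² = 4904.
α = ((-94)·2290 − 94·(-2242))/4904 = -564/613; β = (6·(-2242) − 94·(-94))/4904 = -577/613.

α = -0.920, β = -0.941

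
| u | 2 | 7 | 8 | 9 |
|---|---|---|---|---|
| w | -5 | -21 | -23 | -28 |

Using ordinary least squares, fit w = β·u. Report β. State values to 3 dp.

β = -2.995

From the data, Σu·u = 198.
Right-hand side: Σu·w = -593.
Hence β = -593 / 198 ≈ -2.99495.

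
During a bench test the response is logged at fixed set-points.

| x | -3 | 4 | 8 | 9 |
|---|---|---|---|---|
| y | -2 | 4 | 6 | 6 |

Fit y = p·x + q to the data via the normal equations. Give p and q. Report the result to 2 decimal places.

p = 0.69, q = 0.42

The normal equations are: 170·p + 18·q = 124;  18·p + 4·q = 14.
det = 170·4 − 18² = 356.
p = (124·4 − 18·14)/356 = 61/89; q = (170·14 − 18·124)/356 = 37/89.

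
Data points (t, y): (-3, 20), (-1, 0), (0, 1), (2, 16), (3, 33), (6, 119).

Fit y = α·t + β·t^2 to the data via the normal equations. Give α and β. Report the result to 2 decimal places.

α = 2.20, β = 2.94

Compute the Gram sums: Σt·t = 59, Σt·t^2 = 223, Σt^2·t^2 = 1475.
Moment sums: Σt·y = 785, Σt^2·y = 4825.
Normal equations: [[59, 223]; [223, 1475]]·[α, β]ᵀ = [785, 4825]ᵀ.
Determinant 59·1475 − 223² = 37296.
α = (785·1475 − 223·4825)/37296 = 325/148; β = (59·4825 − 223·785)/37296 = 435/148.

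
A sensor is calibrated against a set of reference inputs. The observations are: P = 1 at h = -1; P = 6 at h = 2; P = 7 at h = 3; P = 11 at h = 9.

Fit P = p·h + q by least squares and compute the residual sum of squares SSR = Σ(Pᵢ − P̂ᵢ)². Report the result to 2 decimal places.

SSR = 3.83

Sums needed: Σh·h = 95, Σh = 13, Σ1 = 4.
Moment sums: Σh·P = 131, ΣP = 25.
Determinant 95·4 − 13² = 211.
p = (131·4 − 13·25)/211 = 199/211; q = (95·25 − 13·131)/211 = 672/211.
Residuals: -262/211, 196/211, 208/211, -142/211; SSR = 808/211.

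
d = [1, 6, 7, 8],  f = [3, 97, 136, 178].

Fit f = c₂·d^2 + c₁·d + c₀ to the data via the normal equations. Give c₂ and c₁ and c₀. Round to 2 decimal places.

From the data, Σd^2·d^2 = 7794, Σd^2·d = 1072, Σd^2 = 150, Σd·d = 150, Σd = 22, Σ1 = 4.
And Σd^2·f = 21551, Σd·f = 2961, Σf = 414.
Solving the 3×3 system (Gaussian elimination) gives c₂ = 2903/946, c₁ = -2413/946, c₀ = 1160/473.

c₂ = 3.07, c₁ = -2.55, c₀ = 2.45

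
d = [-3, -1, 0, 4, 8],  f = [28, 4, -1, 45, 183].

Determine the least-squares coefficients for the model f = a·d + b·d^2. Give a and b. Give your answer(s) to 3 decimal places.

a = -0.544, b = 2.929

Sums needed: Σd·d = 90, Σd·d^2 = 548, Σd^2·d^2 = 4434.
Moment sums: Σd·f = 1556, Σd^2·f = 12688.
det = 90·4434 − 548² = 98756.
a = (1556·4434 − 548·12688)/98756 = -13430/24689; b = (90·12688 − 548·1556)/98756 = 72308/24689.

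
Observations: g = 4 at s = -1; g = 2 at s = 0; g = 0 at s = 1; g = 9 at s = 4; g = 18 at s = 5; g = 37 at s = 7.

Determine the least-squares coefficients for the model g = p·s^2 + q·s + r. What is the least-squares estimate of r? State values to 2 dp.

r = 1.33

Sums needed: Σs^2·s^2 = 3284, Σs^2·s = 532, Σs^2 = 92, Σs·s = 92, Σs = 16, Σ1 = 6.
For Xᵀg: Σs^2·g = 2411, Σs·g = 381, Σg = 70.
XᵀX·[p, q, r]ᵀ = Xᵀg becomes [[3284, 532, 92]; [532, 92, 16]; [92, 16, 6]]·[p, q, r]ᵀ = [2411, 381, 70]ᵀ.
Solving the 3×3 system (Gaussian elimination) gives p = 241/240, q = -91/48, r = 53/40.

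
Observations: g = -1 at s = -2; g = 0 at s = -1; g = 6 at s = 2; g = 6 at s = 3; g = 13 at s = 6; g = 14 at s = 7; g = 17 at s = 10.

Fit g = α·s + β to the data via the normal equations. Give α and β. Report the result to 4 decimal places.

α = 1.5967, β = 2.1545

The normal equations are: 203·α + 25·β = 378;  25·α + 7·β = 55.
Determinant 203·7 − 25² = 796.
α = (378·7 − 25·55)/796 = 1271/796; β = (203·55 − 25·378)/796 = 1715/796.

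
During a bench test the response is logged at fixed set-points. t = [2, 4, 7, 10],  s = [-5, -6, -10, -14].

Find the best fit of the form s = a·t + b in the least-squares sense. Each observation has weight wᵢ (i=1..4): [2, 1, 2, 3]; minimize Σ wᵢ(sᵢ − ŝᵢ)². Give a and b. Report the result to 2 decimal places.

Sums needed: Σwᵢ·t·t = 422, Σwᵢ·t = 52, Σwᵢ·1 = 8.
For XᵀWs: Σwᵢ·t·s = -604, Σwᵢ·s = -78.
XᵀWX·[a, b]ᵀ = XᵀWs becomes [[422, 52]; [52, 8]]·[a, b]ᵀ = [-604, -78]ᵀ.
Determinant 422·8 − 52² = 672.
a = ((-604)·8 − 52·(-78))/672 = -97/84; b = (422·(-78) − 52·(-604))/672 = -377/168.

a = -1.15, b = -2.24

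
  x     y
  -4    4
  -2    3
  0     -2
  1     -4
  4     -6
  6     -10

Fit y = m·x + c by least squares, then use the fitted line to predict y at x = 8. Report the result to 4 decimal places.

ŷ = -12.6513

AᵀA·[m, c]ᵀ = Aᵀy reads: 73·m + 5·c = -110;  5·m + 6·c = -15.
(Σx·x = 73, Σx = 5, Σ1 = 6, Σx·y = -110, Σy = -15.)
Determinant 73·6 − 5² = 413.
m = ((-110)·6 − 5·(-15))/413 = -585/413; c = (73·(-15) − 5·(-110))/413 = -545/413.
At x = 8: ŷ = (-585/413)·(8) + (-545/413)·(1) = -5225/413.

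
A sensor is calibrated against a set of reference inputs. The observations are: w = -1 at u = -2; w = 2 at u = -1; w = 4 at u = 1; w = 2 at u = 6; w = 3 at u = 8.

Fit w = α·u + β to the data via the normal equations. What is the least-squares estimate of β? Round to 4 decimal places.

β = 1.5026

From the data, Σu·u = 106, Σu = 12, Σ1 = 5.
Right-hand side: Σu·w = 40, Σw = 10.
Normal equations: [[106, 12]; [12, 5]]·[α, β]ᵀ = [40, 10]ᵀ.
det = 106·5 − 12² = 386.
α = (40·5 − 12·10)/386 = 40/193; β = (106·10 − 12·40)/386 = 290/193.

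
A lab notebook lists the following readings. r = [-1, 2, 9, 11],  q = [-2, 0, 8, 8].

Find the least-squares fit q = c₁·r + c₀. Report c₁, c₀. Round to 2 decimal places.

The normal equations are: 207·c₁ + 21·c₀ = 162;  21·c₁ + 4·c₀ = 14.
(Σr·r = 207, Σr = 21, Σ1 = 4, Σr·q = 162, Σq = 14.)
Δ = 207·4 − 21² = 387.
c₁ = (162·4 − 21·14)/387 = 118/129; c₀ = (207·14 − 21·162)/387 = -56/43.

c₁ = 0.91, c₀ = -1.30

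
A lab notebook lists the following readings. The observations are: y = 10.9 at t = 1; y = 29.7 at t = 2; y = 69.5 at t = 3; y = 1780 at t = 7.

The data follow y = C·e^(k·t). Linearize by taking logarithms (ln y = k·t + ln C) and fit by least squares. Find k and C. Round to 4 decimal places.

Taking logs, ln y = k·t + ln C, so regress ln y on t.
AᵀA = [[63.0000, 13.0000]; [13.0000, 4]], rhs = [74.2856, 17.5056]ᵀ  (here Σt = 13.0000, Σ(t)² = 63.0000, Σln y = 17.5056, Σt·ln y = 74.2856).
Slope k = (n·Σt·ln y − Σt·Σln y)/(n·Σ(t)² − (Σt)²) = (4·74.2856 − 13.0000·17.5056)/83.0000 = 0.83819; ln C = (Σln y − k·Σt)/n = 1.65229, so C = exp(1.65229) = 5.21892.

k = 0.8382, C = 5.2189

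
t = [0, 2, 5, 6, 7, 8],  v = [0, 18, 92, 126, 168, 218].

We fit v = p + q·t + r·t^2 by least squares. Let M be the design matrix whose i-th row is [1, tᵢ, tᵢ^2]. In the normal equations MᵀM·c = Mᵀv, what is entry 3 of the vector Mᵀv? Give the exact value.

Entry 3 ↔ basis t^2, so (Mᵀv)_{3} = Σᵢ (t^2)·vᵢ = (0)·(0) + (4)·(18) + (25)·(92) + (36)·(126) + (49)·(168) + (64)·(218) = 29092.

29092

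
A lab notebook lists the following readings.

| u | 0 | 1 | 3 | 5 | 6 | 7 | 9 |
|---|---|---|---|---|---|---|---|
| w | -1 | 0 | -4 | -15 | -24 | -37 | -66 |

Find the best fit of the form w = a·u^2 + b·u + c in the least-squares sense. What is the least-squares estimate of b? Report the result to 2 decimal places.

Sums needed: Σu^2·u^2 = 10965, Σu^2·u = 1441, Σu^2 = 201, Σu·u = 201, Σu = 31, Σ1 = 7.
Right-hand side: Σu^2·w = -8434, Σu·w = -1084, Σw = -147.
Normal equations: [[10965, 1441, 201]; [1441, 201, 31]; [201, 31, 7]]·[a, b, c]ᵀ = [-8434, -1084, -147]ᵀ.
Row-reducing yields a = -104675/96082, b = 252023/96082, c = -9154/6863.

b = 2.62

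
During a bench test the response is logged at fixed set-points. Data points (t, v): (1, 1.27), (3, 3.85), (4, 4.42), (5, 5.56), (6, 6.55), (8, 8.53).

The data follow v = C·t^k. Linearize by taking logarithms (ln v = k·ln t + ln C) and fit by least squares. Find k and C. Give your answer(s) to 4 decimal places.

Let Y = ln v. Fitting Y = k·ln t + ln C by least squares:
Σln t = 7.9655, Σ(ln t)² = 13.2535, Σln v = 8.8119, Σln t·ln v = 14.1274.
Equations: 13.2535·k + 7.9655·ln C = 14.1274;  7.9655·k + 6·ln C = 8.8119.
Δ = 13.2535·6 − (7.9655)² = 16.0713; k = (14.1274·6 − 7.9655·8.8119)/16.0713 = 0.90677, ln C = (13.2535·8.8119 − 7.9655·14.1274)/16.0713 = 0.26483, so C = exp(0.26483) = 1.30320.

k = 0.9068, C = 1.3032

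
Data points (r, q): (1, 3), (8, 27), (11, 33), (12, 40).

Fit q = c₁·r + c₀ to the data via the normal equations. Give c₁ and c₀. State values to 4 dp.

Entries of XᵀX: Σr·r = 330, Σr = 32, Σ1 = 4.
For Xᵀq: Σr·q = 1062, Σq = 103.
So XᵀX·[c₁, c₀]ᵀ = Xᵀq: [[330, 32]; [32, 4]]·[c₁, c₀]ᵀ = [1062, 103]ᵀ.
Eliminating c₀: 4·(row 1) − 32·(row 2) gives 296·c₁ = 4·1062 − 32·103 = 952, so c₁ = 119/37.
Then c₀ = (103 − 32·(119/37))/4 = 3/148.

c₁ = 3.2162, c₀ = 0.0203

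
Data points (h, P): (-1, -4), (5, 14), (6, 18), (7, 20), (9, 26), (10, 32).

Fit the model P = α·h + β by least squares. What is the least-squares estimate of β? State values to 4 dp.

β = -1.2807

The normal system XᵀX·[α, β]ᵀ = XᵀP is [[292, 36]; [36, 6]]·[α, β]ᵀ = [876, 106]ᵀ.
Determinant 292·6 − 36² = 456.
α = (876·6 − 36·106)/456 = 60/19; β = (292·106 − 36·876)/456 = -73/57.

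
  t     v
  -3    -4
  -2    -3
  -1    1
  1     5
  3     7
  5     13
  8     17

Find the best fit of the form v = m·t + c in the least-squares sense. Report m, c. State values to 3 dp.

Compute the Gram sums: Σt·t = 113, Σt = 11, Σ1 = 7.
Right-hand side: Σt·v = 244, Σv = 36.
MᵀM·[m, c]ᵀ = Mᵀv becomes [[113, 11]; [11, 7]]·[m, c]ᵀ = [244, 36]ᵀ.
Δ = 113·7 − 11² = 670.
m = (244·7 − 11·36)/670 = 656/335; c = (113·36 − 11·244)/670 = 692/335.

m = 1.958, c = 2.066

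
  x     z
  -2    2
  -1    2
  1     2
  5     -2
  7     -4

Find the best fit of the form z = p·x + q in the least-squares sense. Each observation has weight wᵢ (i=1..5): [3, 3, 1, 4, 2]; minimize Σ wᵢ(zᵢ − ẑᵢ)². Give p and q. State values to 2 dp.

The normal equations are: 214·p + 26·q = -112;  26·p + 13·q = -2.
det = 214·13 − 26² = 2106.
p = ((-112)·13 − 26·(-2))/2106 = -2/3; q = (214·(-2) − 26·(-112))/2106 = 46/39.

p = -0.67, q = 1.18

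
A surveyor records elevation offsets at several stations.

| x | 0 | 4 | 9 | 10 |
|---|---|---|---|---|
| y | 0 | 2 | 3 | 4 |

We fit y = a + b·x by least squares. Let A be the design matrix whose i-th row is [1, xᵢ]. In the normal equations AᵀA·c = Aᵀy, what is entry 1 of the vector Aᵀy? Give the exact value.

9

Entry 1 ↔ basis 1, so (Aᵀy)_{1} = Σᵢ yᵢ = (1)·(0) + (1)·(2) + (1)·(3) + (1)·(4) = 9.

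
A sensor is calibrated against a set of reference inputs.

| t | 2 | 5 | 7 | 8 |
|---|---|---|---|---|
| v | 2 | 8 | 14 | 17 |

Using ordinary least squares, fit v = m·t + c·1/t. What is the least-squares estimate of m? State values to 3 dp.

m = 2.104

From the data, Σt·t = 142, Σt·1/t = 4, Σ1/t·1/t = 25561/78400.
Moment sums: Σt·v = 278, Σ1/t·v = 269/40.
XᵀX·[m, c]ᵀ = Xᵀv becomes [[142, 4]; [4, 25561/78400]]·[m, c]ᵀ = [278, 269/40]ᵀ.
Determinant 142·(25561/78400) − 4² = 1187631/39200.
m = (278·(25561/78400) − 4·(269/40))/(1187631/39200) = 277611/131959; c = (142·(269/40) − 4·278)/(1187631/39200) = -684040/131959.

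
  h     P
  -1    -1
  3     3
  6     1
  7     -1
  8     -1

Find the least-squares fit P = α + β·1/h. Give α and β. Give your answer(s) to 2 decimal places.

α = 0.28, β = 1.67

With design matrix X, XᵀX = [[5, -13/56]; [-13/56, 33161/28224]] and XᵀP = [1, 319/168]ᵀ.
Determinant 5·(33161/28224) − (-13/56)² = 41071/7056.
α = (1·(33161/28224) − (-13/56)·(319/168))/(41071/7056) = 22801/82142; β = (5·(319/168) − (-13/56)·1)/(41071/7056) = 68628/41071.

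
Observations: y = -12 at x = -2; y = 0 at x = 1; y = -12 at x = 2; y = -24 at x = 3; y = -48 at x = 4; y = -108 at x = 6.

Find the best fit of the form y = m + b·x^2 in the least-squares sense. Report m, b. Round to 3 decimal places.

The normal system MᵀM·[m, b]ᵀ = Mᵀy is [[6, 70]; [70, 1666]]·[m, b]ᵀ = [-204, -4968]ᵀ.
Eliminating b: 1666·(row 1) − 70·(row 2) gives 5096·m = 1666·(-204) − 70·(-4968) = 7896, so m = 141/91.
Then b = ((-4968) − 70·(141/91))/1666 = -1941/637.

m = 1.549, b = -3.047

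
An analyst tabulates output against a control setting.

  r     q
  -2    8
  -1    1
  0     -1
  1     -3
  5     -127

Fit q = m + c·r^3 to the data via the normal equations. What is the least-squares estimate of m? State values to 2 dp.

m = -0.76

Setting ∂/∂m … = 0 gives: 5·m + 117·c = -122;  117·m + 15691·c = -15943.
(Σ1 = 5, Σr^3 = 117, Σr^3·r^3 = 15691, Σq = -122, Σr^3·q = -15943.)
det = 5·15691 − 117² = 64766.
m = ((-122)·15691 − 117·(-15943))/64766 = -3767/4982; c = (5·(-15943) − 117·(-122))/64766 = -65441/64766.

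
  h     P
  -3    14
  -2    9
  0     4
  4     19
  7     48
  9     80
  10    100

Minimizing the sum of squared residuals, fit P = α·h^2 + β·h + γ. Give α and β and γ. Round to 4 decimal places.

α = 1.0001, β = -0.4872, γ = 3.8792

Normal-equation sums: Σh^2·h^2 = 19315, Σh^2·h = 2101, Σh^2 = 259, Σh·h = 259, Σh = 25, Σ1 = 7.
Moment sums: Σh^2·P = 19298, Σh·P = 2072, ΣP = 274.
Inverting the 3×3 Gram matrix, [α, β, γ]ᵀ = [39187/39183, -38183/78366, 101333/26122]ᵀ.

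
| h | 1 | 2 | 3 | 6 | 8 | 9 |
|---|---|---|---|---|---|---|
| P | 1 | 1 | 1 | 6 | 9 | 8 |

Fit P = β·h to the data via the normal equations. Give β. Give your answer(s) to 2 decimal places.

Entries of XᵀX: Σh·h = 195.
Right-hand side: Σh·P = 186.
XᵀX·[β]ᵀ = XᵀP becomes [[195]]·[β]ᵀ = [186]ᵀ.
Hence β = 186 / 195 ≈ 0.953846.

β = 0.95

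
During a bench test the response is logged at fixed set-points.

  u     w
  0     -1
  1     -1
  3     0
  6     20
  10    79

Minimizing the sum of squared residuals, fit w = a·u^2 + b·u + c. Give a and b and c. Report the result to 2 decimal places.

a = 1.12, b = -3.31, c = -0.08

Forming XᵀX = [[11378, 1244, 146]; [1244, 146, 20]; [146, 20, 5]] and Xᵀw = [8619, 909, 97]ᵀ gives XᵀX·[a, b, c]ᵀ = Xᵀw.
Row-reducing yields a = 961/858, b = -2837/858, c = -34/429.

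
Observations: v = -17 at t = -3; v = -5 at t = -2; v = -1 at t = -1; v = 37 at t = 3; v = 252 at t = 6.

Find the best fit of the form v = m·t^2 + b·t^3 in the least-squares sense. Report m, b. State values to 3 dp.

From the data, Σt^2·t^2 = 1475, Σt^2·t^3 = 7743, Σt^3·t^3 = 48179.
For Xᵀv: Σt^2·v = 9231, Σt^3·v = 55931.
Normal equations: [[1475, 7743]; [7743, 48179]]·[m, b]ᵀ = [9231, 55931]ᵀ.
Eliminating b: 48179·(row 1) − 7743·(row 2) gives 11109976·m = 48179·9231 − 7743·55931 = 11666616, so m = 1458327/1388747.
Then b = (55931 − 7743·(1458327/1388747))/48179 = 1377824/1388747.

m = 1.050, b = 0.992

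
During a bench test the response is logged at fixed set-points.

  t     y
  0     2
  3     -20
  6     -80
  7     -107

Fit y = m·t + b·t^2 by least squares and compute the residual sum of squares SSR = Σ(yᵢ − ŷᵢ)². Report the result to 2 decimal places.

SSR = 4.89

Normal-equation sums: Σt·t = 94, Σt·t^2 = 586, Σt^2·t^2 = 3778.
Right-hand side: Σt·y = -1289, Σt^2·y = -8303.
Normal equations: [[94, 586]; [586, 3778]]·[m, b]ᵀ = [-1289, -8303]ᵀ.
det = 94·3778 − 586² = 11736.
m = ((-1289)·3778 − 586·(-8303))/11736 = -119/326; b = (94·(-8303) − 586·(-1289))/11736 = -349/163.
Residuals: 2, 119/326, -119/163, 153/326; SSR = 1593/326.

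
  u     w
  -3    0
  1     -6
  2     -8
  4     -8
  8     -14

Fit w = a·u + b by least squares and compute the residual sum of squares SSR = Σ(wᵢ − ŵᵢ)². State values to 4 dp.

SSR = 3.6196

XᵀX·[a, b]ᵀ = Xᵀw reads: 94·a + 12·b = -166;  12·a + 5·b = -36.
det = 94·5 − 12² = 326.
a = ((-166)·5 − 12·(-36))/326 = -199/163; b = (94·(-36) − 12·(-166))/326 = -696/163.
Residuals: 99/163, -83/163, -210/163, 188/163, 6/163; SSR = 590/163.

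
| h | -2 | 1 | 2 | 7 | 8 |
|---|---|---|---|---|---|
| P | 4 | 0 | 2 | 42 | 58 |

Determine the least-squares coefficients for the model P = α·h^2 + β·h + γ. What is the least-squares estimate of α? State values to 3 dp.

α = 0.977

MᵀM·[α, β, γ]ᵀ = MᵀP reads: 6530·α + 856·β + 122·γ = 5794;  856·α + 122·β + 16·γ = 754;  122·α + 16·β + 5·γ = 106.
(Σh^2·h^2 = 6530, Σh^2·h = 856, Σh^2 = 122, Σh·h = 122, Σh = 16, Σ1 = 5, Σh^2·P = 5794, Σh·P = 754, ΣP = 106.)
Inverting the 3×3 Gram matrix, [α, β, γ]ᵀ = [14153/14493, -2721/4831, -11960/14493]ᵀ.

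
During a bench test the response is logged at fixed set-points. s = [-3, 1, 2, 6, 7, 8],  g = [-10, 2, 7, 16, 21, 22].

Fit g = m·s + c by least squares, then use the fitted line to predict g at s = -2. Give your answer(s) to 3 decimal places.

ĝ = -6.434

The normal equations are: 163·m + 21·c = 465;  21·m + 6·c = 58.
(Σs·s = 163, Σs = 21, Σ1 = 6, Σs·g = 465, Σg = 58.)
Eliminating c: 6·(row 1) − 21·(row 2) gives 537·m = 6·465 − 21·58 = 1572, so m = 524/179.
Then c = (58 − 21·(524/179))/6 = -311/537.
At s = -2: ĝ = (524/179)·(-2) + (-311/537)·(1) = -3455/537.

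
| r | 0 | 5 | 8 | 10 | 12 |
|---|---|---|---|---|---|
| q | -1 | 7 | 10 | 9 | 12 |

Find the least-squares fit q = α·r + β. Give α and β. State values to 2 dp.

α = 1.02, β = 0.24

The normal equations are: 333·α + 35·β = 349;  35·α + 5·β = 37.
Determinant 333·5 − 35² = 440.
α = (349·5 − 35·37)/440 = 45/44; β = (333·37 − 35·349)/440 = 53/220.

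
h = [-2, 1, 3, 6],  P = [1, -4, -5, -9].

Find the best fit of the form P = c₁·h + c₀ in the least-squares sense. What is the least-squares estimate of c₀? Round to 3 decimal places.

c₀ = -1.838

Sums needed: Σh·h = 50, Σh = 8, Σ1 = 4.
Right-hand side: Σh·P = -75, ΣP = -17.
Eliminating c₀: 4·(row 1) − 8·(row 2) gives 136·c₁ = 4·(-75) − 8·(-17) = -164, so c₁ = -41/34.
Then c₀ = ((-17) − 8·(-41/34))/4 = -125/68.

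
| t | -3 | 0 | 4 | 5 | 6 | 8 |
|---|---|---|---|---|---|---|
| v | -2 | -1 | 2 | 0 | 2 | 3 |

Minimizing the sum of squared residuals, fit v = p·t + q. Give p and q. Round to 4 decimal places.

Sums needed: Σt·t = 150, Σt = 20, Σ1 = 6.
Right-hand side: Σt·v = 50, Σv = 4.
det = 150·6 − 20² = 500.
p = (50·6 − 20·4)/500 = 11/25; q = (150·4 − 20·50)/500 = -4/5.

p = 0.4400, q = -0.8000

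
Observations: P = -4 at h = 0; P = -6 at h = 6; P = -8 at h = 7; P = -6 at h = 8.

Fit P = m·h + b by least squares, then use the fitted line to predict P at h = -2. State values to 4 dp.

Sums needed: Σh·h = 149, Σh = 21, Σ1 = 4.
And Σh·P = -140, ΣP = -24.
MᵀM·[m, b]ᵀ = MᵀP becomes [[149, 21]; [21, 4]]·[m, b]ᵀ = [-140, -24]ᵀ.
Δ = 149·4 − 21² = 155.
m = ((-140)·4 − 21·(-24))/155 = -56/155; b = (149·(-24) − 21·(-140))/155 = -636/155.
At h = -2: P̂ = (-56/155)·(-2) + (-636/155)·(1) = -524/155.

P̂ = -3.3806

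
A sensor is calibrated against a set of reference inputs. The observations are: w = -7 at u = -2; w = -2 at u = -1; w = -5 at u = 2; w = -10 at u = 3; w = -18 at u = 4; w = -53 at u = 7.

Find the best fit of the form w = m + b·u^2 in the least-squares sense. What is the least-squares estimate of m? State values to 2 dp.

Entries of MᵀM: Σ1 = 6, Σu^2 = 83, Σu^2·u^2 = 2771.
And Σw = -95, Σu^2·w = -3025.
MᵀM·[m, b]ᵀ = Mᵀw becomes [[6, 83]; [83, 2771]]·[m, b]ᵀ = [-95, -3025]ᵀ.
det = 6·2771 − 83² = 9737.
m = ((-95)·2771 − 83·(-3025))/9737 = -12170/9737; b = (6·(-3025) − 83·(-95))/9737 = -10265/9737.

m = -1.25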